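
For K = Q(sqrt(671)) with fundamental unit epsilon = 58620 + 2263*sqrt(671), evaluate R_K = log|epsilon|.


epsilon = 58620 + 2263*sqrt(671)
= 117240.0000
R = ln(117240.0000)
= 11.6720

11.6720


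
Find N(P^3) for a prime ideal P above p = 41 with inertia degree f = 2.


N(P^a) = p^(a*f)
= 41^(3*2)
= 41^6
= 4750104241

4750104241


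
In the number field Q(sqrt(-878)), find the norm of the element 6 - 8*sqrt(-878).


N(a + b*sqrt(d)) = a^2 - d*b^2
= (6)^2 - (-878)*(-8)^2
= 36 + 56192
= 56228

56228


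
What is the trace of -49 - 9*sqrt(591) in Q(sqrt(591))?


Tr(a + b*sqrt(d)) = (a + b*sqrt(d)) + (a - b*sqrt(d)) = 2a
= 2 * (-49)
= -98

-98


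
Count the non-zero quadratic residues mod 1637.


For prime p, the number of non-zero quadratic residues is (p-1)/2.
= (1637-1)/2
= 818

818


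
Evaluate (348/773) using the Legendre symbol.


p = 773 is prime, so compute (348/773) with the reciprocity algorithm (Jacobi-symbol steps: pull out 2s via (2/n), flip via reciprocity, reduce):
  pull out 2: (2/773) = -1  (since 773 mod 8 = 5)
  pull out 2: (2/773) = -1  (since 773 mod 8 = 5)
  reciprocity: (87/773) -> +(773/87)
  reduce: (77/87)
  reciprocity: (77/87) -> +(87/77)
  reduce: (10/77)
  pull out 2: (2/77) = -1  (since 77 mod 8 = 5)
  reciprocity: (5/77) -> +(77/5)
  reduce: (2/5)
  pull out 2: (2/5) = -1  (since 5 mod 8 = 5)
  (1/5) = 1
Product of signs = 1
(348/773) = 1

1


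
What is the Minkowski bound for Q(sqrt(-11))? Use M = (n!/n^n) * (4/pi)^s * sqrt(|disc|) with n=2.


d = -11, d mod 4 = 1, so disc(K) = d = -11; |disc(K)| = 11
Imaginary quadratic field, so n = 2, s = r2 = 1, r1 = 0
M = (n!/n^n) * (4/pi)^s * sqrt(|disc(K)|) = (2!/2^2) * (4/pi)^1 * sqrt(11)
= 0.5 * 1.273240 * 3.316625
= 2.1114

2.1114


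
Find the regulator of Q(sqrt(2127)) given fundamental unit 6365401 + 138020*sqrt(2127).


epsilon = 6365401 + 138020*sqrt(2127)
= 1.2731e+07
R = ln(1.2731e+07)
= 16.3595

16.3595


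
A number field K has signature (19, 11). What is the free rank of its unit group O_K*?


By Dirichlet's unit theorem:
rank = r1 + r2 - 1
= 19 + 11 - 1
= 29

29


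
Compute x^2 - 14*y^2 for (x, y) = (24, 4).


x^2 - d*y^2
= 24^2 - 14*4^2
= 576 - 224
= 352

352


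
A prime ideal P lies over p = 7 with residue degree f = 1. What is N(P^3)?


N(P^a) = p^(a*f)
= 7^(3*1)
= 7^3
= 343

343


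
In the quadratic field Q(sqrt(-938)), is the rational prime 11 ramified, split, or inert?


K = Q(sqrt(-938)). Since d mod 4 = 2, disc(K) = -3752.
Check p | disc: -3752 mod 11 = 10.
p does not divide disc. Compute Legendre symbol (d/p):
8^((11-1)/2) mod 11 = -1
(d/p) = -1, so p is inert: (p) stays prime with e=1, f=2, g=1.
Therefore p is inert.

inert


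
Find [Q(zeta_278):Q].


The degree equals Euler's totient phi(278).
278 = 2 * 139
phi(278) = 138

138


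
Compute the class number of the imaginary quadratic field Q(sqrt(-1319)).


K = Q(sqrt(-1319)). d mod 4 = 1, so D = disc(K) = d = -1319
h(K) equals the number of primitive reduced positive-definite forms (a, b, c) = a*x^2 + b*x*y + c*y^2 with b^2 - 4ac = D,
where reduced means |b| <= a <= c, with b >= 0 whenever |b| = a or a = c, and primitive means gcd(a, b, c) = 1.
Reduced forces 3a^2 <= |D| = 1319, so 1 <= a <= 20; b must have the parity of D, and c = (b^2 - D)/(4a) must be an integer >= a.
Enumerate a = 1..20, b in [-a, a]:
  a=1: (1, 1, 330)  [1]
  a=2: (2, -1, 165), (2, 1, 165)  [2]
  a=3: (3, -1, 110), (3, 1, 110)  [2]
  a=4: (4, -3, 83), (4, 3, 83)  [2]
  a=5: (5, -1, 66), (5, 1, 66)  [2]
  a=6: (6, -5, 56), (6, -1, 55), (6, 1, 55), (6, 5, 56)  [4]
  a=7: (7, -5, 48), (7, 5, 48)  [2]
  a=8: (8, -5, 42), (8, 5, 42)  [2]
  a=9: (9, -7, 38), (9, 7, 38)  [2]
  a=10: (10, -9, 35), (10, -1, 33), (10, 1, 33), (10, 9, 35)  [4]
  a=11: (11, -1, 30), (11, 1, 30)  [2]
  a=12: (12, -11, 30), (12, -5, 28), (12, 5, 28), (12, 11, 30)  [4]
  a=13: none
  a=14: (14, -9, 25), (14, -5, 24), (14, 5, 24), (14, 9, 25)  [4]
  a=15: (15, -11, 24), (15, -1, 22), (15, 1, 22), (15, 11, 24)  [4]
  a=16: (16, -5, 21), (16, 5, 21)  [2]
  a=17: none
  a=18: (18, -11, 20), (18, -7, 19), (18, 7, 19), (18, 11, 20)  [4]
  a=19: none
  a=20: (20, -19, 21), (20, 19, 21)  [2]
Total reduced forms: 1 + 2 + 2 + 2 + 2 + 4 + 2 + 2 + 2 + 4 + 2 + 4 + 4 + 4 + 2 + 4 + 2 = 45
h = 45

45


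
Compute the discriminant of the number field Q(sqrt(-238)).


For K = Q(sqrt(d)) with d squarefree: disc(K) = d if d = 1 mod 4, and disc(K) = 4d if d = 2 or 3 mod 4.
Here d = -238, and d mod 4 = 2.
d = 2 mod 4, not 1 (O_K = Z[sqrt(d)]), so disc(K) = 4d = 4 * (-238) = -952

-952


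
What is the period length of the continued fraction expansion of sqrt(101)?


Run the CF algorithm for sqrt(101).
a_0 = floor(sqrt(101)) = 10; set m_0=0, q_0=1.
Recurrence: m' = q*a - m,  q' = (d - m'^2)/q,  a' = floor((a_0 + m')/q').
  step 1: m=10, q=1, a=20
a_1 = 2*a_0 = 20, so the period closes here.
sqrt(101) = [10; 20]
Period length = 1

1


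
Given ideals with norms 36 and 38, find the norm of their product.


N(IJ) = N(I) * N(J)
= 36 * 38
= 1368

1368


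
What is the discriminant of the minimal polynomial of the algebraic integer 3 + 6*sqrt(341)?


The element 3 + 6*sqrt(341) has minimal polynomial:
x^2 - 6*x - 12267
Discriminant = (-6)^2 - 4*(-12267)
= 36 + 49068
= 49104

49104


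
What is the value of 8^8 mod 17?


p = 17 is prime and the exponent is (p-1)/2 = 8, so by Euler's criterion 8^8 = (8/17) = +1 or -1 mod 17.
Compute by square-and-multiply:
  8 = 8 (binary 1000)
  Repeated squaring mod 17: 8^1 = 8, 8^2 = 13, 8^4 = 16, 8^8 = 1
  8^8 = 1 mod 17
Result 1: 8 is a quadratic residue mod 17.
8^8 mod 17 = 1

1


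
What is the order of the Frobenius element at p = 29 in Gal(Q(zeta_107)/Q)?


The Frobenius at p in Gal(Q(zeta_n)/Q) = (Z/nZ)* is the class of p, so its order is ord_107(29), the smallest k >= 1 with 29^k = 1 mod 107.
n = 107 = 107, phi(107) = 106; the order divides phi(n).
Divisors of 106: 1, 2, 53, 106
Repeated squaring mod 107: 29^1 = 29, 29^2 = 92, 29^4 = 11, 29^8 = 14, 29^16 = 89, 29^32 = 3, 29^64 = 9
Test divisors in increasing order:
  k=1: 29^1 = 29 mod 107
  k=2: 29^2 = 92 mod 107
  k=53: 29^53 = 3 * 89 * 11 * 29 = 1 mod 107  <- first divisor giving 1
Order = 53

53


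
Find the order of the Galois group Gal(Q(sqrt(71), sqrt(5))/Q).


The 2 square roots of distinct primes are multiplicatively independent over Q,
so [K:Q] = 2^2 and Gal(K/Q) is isomorphic to (Z/2Z)^2.
|Gal| = 2^2 = 4

4


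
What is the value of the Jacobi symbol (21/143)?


Compute (21/143) via quadratic reciprocity:
  reciprocity: (21/143) -> +(143/21)
  reduce: (17/21)
  reciprocity: (17/21) -> +(21/17)
  reduce: (4/17)
  pull out 2: (2/17) = +1  (since 17 mod 8 = 1)
  pull out 2: (2/17) = +1  (since 17 mod 8 = 1)
  (1/17) = 1
Product of signs = 1

1


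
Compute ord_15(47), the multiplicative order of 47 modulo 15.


We want ord_15(47), the smallest k >= 1 with 47^k = 1 mod 15.
n = 15 = 3 * 5, phi(15) = 8; the order divides phi(n).
Divisors of 8: 1, 2, 4, 8
Repeated squaring mod 15: 47^1 = 2, 47^2 = 4, 47^4 = 1, 47^8 = 1
Test divisors in increasing order:
  k=1: 47^1 = 2 mod 15
  k=2: 47^2 = 4 mod 15
  k=4: 47^4 = 1 mod 15  <- first divisor giving 1
Order = 4

4


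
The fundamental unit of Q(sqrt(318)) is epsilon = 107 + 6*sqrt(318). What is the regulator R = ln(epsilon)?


epsilon = 107 + 6*sqrt(318)
= 213.9953
R = ln(213.9953)
= 5.3660

5.3660


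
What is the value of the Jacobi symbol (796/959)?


Compute (796/959) via quadratic reciprocity:
  pull out 2: (2/959) = +1  (since 959 mod 8 = 7)
  pull out 2: (2/959) = +1  (since 959 mod 8 = 7)
  reciprocity: (199/959) -> -(959/199)
  reduce: (163/199)
  reciprocity: (163/199) -> -(199/163)
  reduce: (36/163)
  pull out 2: (2/163) = -1  (since 163 mod 8 = 3)
  pull out 2: (2/163) = -1  (since 163 mod 8 = 3)
  reciprocity: (9/163) -> +(163/9)
  reduce: (1/9)
  (1/9) = 1
Product of signs = 1

1


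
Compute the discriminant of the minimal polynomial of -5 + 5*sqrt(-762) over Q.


The element -5 + 5*sqrt(-762) has minimal polynomial:
x^2 + 10*x + 19075
Discriminant = (10)^2 - 4*(19075)
= 100 - 76300
= -76200

-76200


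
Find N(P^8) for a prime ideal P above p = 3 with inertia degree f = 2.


N(P^a) = p^(a*f)
= 3^(8*2)
= 3^16
= 43046721

43046721


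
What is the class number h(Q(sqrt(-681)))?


K = Q(sqrt(-681)). d mod 4 = 3, so D = disc(K) = 4d = -2724
h(K) equals the number of primitive reduced positive-definite forms (a, b, c) = a*x^2 + b*x*y + c*y^2 with b^2 - 4ac = D,
where reduced means |b| <= a <= c, with b >= 0 whenever |b| = a or a = c, and primitive means gcd(a, b, c) = 1.
Reduced forces 3a^2 <= |D| = 2724, so 1 <= a <= 30; b must have the parity of D, and c = (b^2 - D)/(4a) must be an integer >= a.
Enumerate a = 1..30, b in [-a, a]:
  a=1: (1, 0, 681)  [1]
  a=2: (2, 2, 341)  [1]
  a=3: (3, 0, 227)  [1]
  a=4: none
  a=5: (5, -4, 137), (5, 4, 137)  [2]
  a=6: (6, 6, 115)  [1]
  a=7..9: none
  a=10: (10, -6, 69), (10, 6, 69)  [2]
  a=11: (11, -2, 62), (11, 2, 62)  [2]
  a=12..14: none
  a=15: (15, -6, 46), (15, 6, 46)  [2]
  a=16: none
  a=17: (17, -8, 41), (17, 8, 41)  [2]
  a=18..21: none
  a=22: (22, -2, 31), (22, 2, 31)  [2]
  a=23: (23, -6, 30), (23, 6, 30)  [2]
  a=24: none
  a=25: (25, -24, 33), (25, 24, 33)  [2]
  a=26..30: none
Total reduced forms: 1 + 1 + 1 + 2 + 1 + 2 + 2 + 2 + 2 + 2 + 2 + 2 = 20
h = 20

20


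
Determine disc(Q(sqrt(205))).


For K = Q(sqrt(d)) with d squarefree: disc(K) = d if d = 1 mod 4, and disc(K) = 4d if d = 2 or 3 mod 4.
Here d = 205, and d mod 4 = 1.
d = 1 mod 4 (O_K = Z[(1+sqrt(d))/2]), so disc(K) = d = 205

205


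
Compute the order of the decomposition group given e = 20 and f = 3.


|D_P| = e * f
= 20 * 3
= 60

60


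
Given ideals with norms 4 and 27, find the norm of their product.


N(IJ) = N(I) * N(J)
= 4 * 27
= 108

108


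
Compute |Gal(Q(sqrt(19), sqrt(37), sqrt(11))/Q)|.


The 3 square roots of distinct primes are multiplicatively independent over Q,
so [K:Q] = 2^3 and Gal(K/Q) is isomorphic to (Z/2Z)^3.
|Gal| = 2^3 = 8

8


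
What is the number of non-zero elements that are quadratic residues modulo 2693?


For prime p, the number of non-zero quadratic residues is (p-1)/2.
= (2693-1)/2
= 1346

1346


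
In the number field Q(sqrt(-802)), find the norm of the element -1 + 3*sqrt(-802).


N(a + b*sqrt(d)) = a^2 - d*b^2
= (-1)^2 - (-802)*(3)^2
= 1 + 7218
= 7219

7219


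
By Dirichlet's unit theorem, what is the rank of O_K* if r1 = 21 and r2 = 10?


By Dirichlet's unit theorem:
rank = r1 + r2 - 1
= 21 + 10 - 1
= 30

30


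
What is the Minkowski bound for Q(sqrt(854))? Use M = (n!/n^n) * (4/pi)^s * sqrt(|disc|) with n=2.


d = 854, d mod 4 = 2, so disc(K) = 4d = 3416; |disc(K)| = 3416
Real quadratic field, so n = 2, s = r2 = 0, r1 = 2
M = (n!/n^n) * (4/pi)^s * sqrt(|disc(K)|) = (2!/2^2) * (4/pi)^0 * sqrt(3416)
= 0.5 * 1.000000 * 58.446557
= 29.2233

29.2233


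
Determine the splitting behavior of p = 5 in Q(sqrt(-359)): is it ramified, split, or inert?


K = Q(sqrt(-359)). Since d mod 4 = 1, disc(K) = -359.
Check p | disc: -359 mod 5 = 1.
p does not divide disc. Compute Legendre symbol (d/p):
1^((5-1)/2) mod 5 = 1
(d/p) = 1, so p splits: (p) = P*P' with e=1, f=1, g=2.
Therefore p is split.

split


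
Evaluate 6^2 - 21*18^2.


x^2 - d*y^2
= 6^2 - 21*18^2
= 36 - 6804
= -6768

-6768


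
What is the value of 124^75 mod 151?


p = 151 is prime and the exponent is (p-1)/2 = 75, so by Euler's criterion 124^75 = (124/151) = +1 or -1 mod 151.
Compute by square-and-multiply:
  75 = 64 + 8 + 2 + 1 (binary 1001011)
  Repeated squaring mod 151: 124^1 = 124, 124^2 = 125, 124^4 = 72, 124^8 = 50, 124^16 = 84, 124^32 = 110, 124^64 = 20
  124^75 = 124^64 * 124^8 * 124^2 * 124^1 = 20 * 50 * 125 * 124 mod 151
    20 * 50 = 1000 = 94 mod 151
    94 * 125 = 11750 = 123 mod 151
    123 * 124 = 15252 = 1 mod 151
  124^75 = 1 mod 151
Result 1: 124 is a quadratic residue mod 151.
124^75 mod 151 = 1

1


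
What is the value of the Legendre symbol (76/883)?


p = 883 is prime, so compute (76/883) with the reciprocity algorithm (Jacobi-symbol steps: pull out 2s via (2/n), flip via reciprocity, reduce):
  pull out 2: (2/883) = -1  (since 883 mod 8 = 3)
  pull out 2: (2/883) = -1  (since 883 mod 8 = 3)
  reciprocity: (19/883) -> -(883/19)
  reduce: (9/19)
  reciprocity: (9/19) -> +(19/9)
  reduce: (1/9)
  (1/9) = 1
Product of signs = -1
(76/883) = -1

-1


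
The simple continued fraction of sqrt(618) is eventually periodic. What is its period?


Run the CF algorithm for sqrt(618).
a_0 = floor(sqrt(618)) = 24; set m_0=0, q_0=1.
Recurrence: m' = q*a - m,  q' = (d - m'^2)/q,  a' = floor((a_0 + m')/q').
  step 1: m=24, q=42, a=1
  step 2: m=18, q=7, a=6
  step 3: m=24, q=6, a=8
  step 4: m=24, q=7, a=6
  step 5: m=18, q=42, a=1
  step 6: m=24, q=1, a=48
a_6 = 2*a_0 = 48, so the period closes here.
sqrt(618) = [24; 1, 6, 8, 6, 1, 48]
Period length = 6

6


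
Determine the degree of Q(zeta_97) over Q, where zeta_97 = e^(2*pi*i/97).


The degree equals Euler's totient phi(97).
97 = 97
phi(97) = 96

96


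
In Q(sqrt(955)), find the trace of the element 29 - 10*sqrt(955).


Tr(a + b*sqrt(d)) = (a + b*sqrt(d)) + (a - b*sqrt(d)) = 2a
= 2 * (29)
= 58

58


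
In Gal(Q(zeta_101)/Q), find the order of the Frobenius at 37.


The Frobenius at p in Gal(Q(zeta_n)/Q) = (Z/nZ)* is the class of p, so its order is ord_101(37), the smallest k >= 1 with 37^k = 1 mod 101.
n = 101 = 101, phi(101) = 100; the order divides phi(n).
Divisors of 100: 1, 2, 4, 5, 10, 20, 25, 50, 100
Repeated squaring mod 101: 37^1 = 37, 37^2 = 56, 37^4 = 5, 37^8 = 25, 37^16 = 19, 37^32 = 58, 37^64 = 31
Test divisors in increasing order:
  k=1: 37^1 = 37 mod 101
  k=2: 37^2 = 56 mod 101
  k=4: 37^4 = 5 mod 101
  k=5: 37^5 = 5 * 37 = 84 mod 101
  k=10: 37^10 = 25 * 56 = 87 mod 101
  k=20: 37^20 = 19 * 5 = 95 mod 101
  k=25: 37^25 = 19 * 25 * 37 = 1 mod 101  <- first divisor giving 1
Order = 25

25


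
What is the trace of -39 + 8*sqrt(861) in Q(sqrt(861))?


Tr(a + b*sqrt(d)) = (a + b*sqrt(d)) + (a - b*sqrt(d)) = 2a
= 2 * (-39)
= -78

-78


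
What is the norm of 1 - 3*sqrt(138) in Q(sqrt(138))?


N(a + b*sqrt(d)) = a^2 - d*b^2
= (1)^2 - (138)*(-3)^2
= 1 - 1242
= -1241

-1241


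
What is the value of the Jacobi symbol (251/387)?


Compute (251/387) via quadratic reciprocity:
  reciprocity: (251/387) -> -(387/251)
  reduce: (136/251)
  pull out 2: (2/251) = -1  (since 251 mod 8 = 3)
  pull out 2: (2/251) = -1  (since 251 mod 8 = 3)
  pull out 2: (2/251) = -1  (since 251 mod 8 = 3)
  reciprocity: (17/251) -> +(251/17)
  reduce: (13/17)
  reciprocity: (13/17) -> +(17/13)
  reduce: (4/13)
  pull out 2: (2/13) = -1  (since 13 mod 8 = 5)
  pull out 2: (2/13) = -1  (since 13 mod 8 = 5)
  (1/13) = 1
Product of signs = 1

1


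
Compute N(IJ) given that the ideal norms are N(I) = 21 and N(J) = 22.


N(IJ) = N(I) * N(J)
= 21 * 22
= 462

462


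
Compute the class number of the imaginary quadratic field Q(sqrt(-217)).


K = Q(sqrt(-217)). d mod 4 = 3, so D = disc(K) = 4d = -868
h(K) equals the number of primitive reduced positive-definite forms (a, b, c) = a*x^2 + b*x*y + c*y^2 with b^2 - 4ac = D,
where reduced means |b| <= a <= c, with b >= 0 whenever |b| = a or a = c, and primitive means gcd(a, b, c) = 1.
Reduced forces 3a^2 <= |D| = 868, so 1 <= a <= 17; b must have the parity of D, and c = (b^2 - D)/(4a) must be an integer >= a.
Enumerate a = 1..17, b in [-a, a]:
  a=1: (1, 0, 217)  [1]
  a=2: (2, 2, 109)  [1]
  a=3..6: none
  a=7: (7, 0, 31)  [1]
  a=8..10: none
  a=11: (11, -10, 22), (11, 10, 22)  [2]
  a=12: none
  a=13: (13, -4, 17), (13, 4, 17)  [2]
  a=14: (14, 14, 19)  [1]
  a=15..17: none
Total reduced forms: 1 + 1 + 1 + 2 + 2 + 1 = 8
h = 8

8


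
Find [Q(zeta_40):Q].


The degree equals Euler's totient phi(40).
40 = 2^3 * 5
phi(40) = 16

16


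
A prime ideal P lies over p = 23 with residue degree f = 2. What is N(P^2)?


N(P^a) = p^(a*f)
= 23^(2*2)
= 23^4
= 279841

279841


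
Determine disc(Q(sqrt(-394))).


For K = Q(sqrt(d)) with d squarefree: disc(K) = d if d = 1 mod 4, and disc(K) = 4d if d = 2 or 3 mod 4.
Here d = -394, and d mod 4 = 2.
d = 2 mod 4, not 1 (O_K = Z[sqrt(d)]), so disc(K) = 4d = 4 * (-394) = -1576

-1576


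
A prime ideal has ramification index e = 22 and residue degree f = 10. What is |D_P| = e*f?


|D_P| = e * f
= 22 * 10
= 220

220


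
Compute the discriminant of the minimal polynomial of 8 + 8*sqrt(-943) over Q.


The element 8 + 8*sqrt(-943) has minimal polynomial:
x^2 - 16*x + 60416
Discriminant = (-16)^2 - 4*(60416)
= 256 - 241664
= -241408

-241408


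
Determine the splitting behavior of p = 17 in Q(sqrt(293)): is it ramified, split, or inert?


K = Q(sqrt(293)). Since d mod 4 = 1, disc(K) = 293.
Check p | disc: 293 mod 17 = 4.
p does not divide disc. Compute Legendre symbol (d/p):
4^((17-1)/2) mod 17 = 1
(d/p) = 1, so p splits: (p) = P*P' with e=1, f=1, g=2.
Therefore p is split.

split


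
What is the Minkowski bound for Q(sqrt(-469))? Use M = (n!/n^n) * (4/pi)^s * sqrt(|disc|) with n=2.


d = -469, d mod 4 = 3, so disc(K) = 4d = -1876; |disc(K)| = 1876
Imaginary quadratic field, so n = 2, s = r2 = 1, r1 = 0
M = (n!/n^n) * (4/pi)^s * sqrt(|disc(K)|) = (2!/2^2) * (4/pi)^1 * sqrt(1876)
= 0.5 * 1.273240 * 43.312816
= 27.5738

27.5738


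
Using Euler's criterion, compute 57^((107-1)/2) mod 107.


p = 107 is prime and the exponent is (p-1)/2 = 53, so by Euler's criterion 57^53 = (57/107) = +1 or -1 mod 107.
Compute by square-and-multiply:
  53 = 32 + 16 + 4 + 1 (binary 110101)
  Repeated squaring mod 107: 57^1 = 57, 57^2 = 39, 57^4 = 23, 57^8 = 101, 57^16 = 36, 57^32 = 12
  57^53 = 57^32 * 57^16 * 57^4 * 57^1 = 12 * 36 * 23 * 57 mod 107
    12 * 36 = 432 = 4 mod 107
    4 * 23 = 92 = 92 mod 107
    92 * 57 = 5244 = 1 mod 107
  57^53 = 1 mod 107
Result 1: 57 is a quadratic residue mod 107.
57^53 mod 107 = 1

1


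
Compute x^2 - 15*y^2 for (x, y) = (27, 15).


x^2 - d*y^2
= 27^2 - 15*15^2
= 729 - 3375
= -2646

-2646


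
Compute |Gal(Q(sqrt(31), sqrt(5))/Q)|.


The 2 square roots of distinct primes are multiplicatively independent over Q,
so [K:Q] = 2^2 and Gal(K/Q) is isomorphic to (Z/2Z)^2.
|Gal| = 2^2 = 4

4


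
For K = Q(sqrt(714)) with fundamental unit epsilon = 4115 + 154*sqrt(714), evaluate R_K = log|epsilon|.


epsilon = 4115 + 154*sqrt(714)
= 8229.9999
R = ln(8229.9999)
= 9.0155

9.0155


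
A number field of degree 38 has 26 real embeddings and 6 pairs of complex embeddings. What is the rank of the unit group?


By Dirichlet's unit theorem:
rank = r1 + r2 - 1
= 26 + 6 - 1
= 31

31


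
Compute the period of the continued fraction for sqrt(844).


Run the CF algorithm for sqrt(844).
a_0 = floor(sqrt(844)) = 29; set m_0=0, q_0=1.
Recurrence: m' = q*a - m,  q' = (d - m'^2)/q,  a' = floor((a_0 + m')/q').
  step 1: m=29, q=3, a=19
  step 2: m=28, q=20, a=2
  step 3: m=12, q=35, a=1
  step 4: m=23, q=9, a=5
  step 5: m=22, q=40, a=1
  step 6: m=18, q=13, a=3
  step 7: m=21, q=31, a=1
  step 8: m=10, q=24, a=1
  step 9: m=14, q=27, a=1
  step 10: m=13, q=25, a=1
  step 11: m=12, q=28, a=1
  step 12: m=16, q=21, a=2
  step 13: m=26, q=8, a=6
  step 14: m=22, q=45, a=1
  step 15: m=23, q=7, a=7
  step 16: m=26, q=24, a=2
  step 17: m=22, q=15, a=3
  step 18: m=23, q=21, a=2
  step 19: m=19, q=23, a=2
  step 20: m=27, q=5, a=11
  step 21: m=28, q=12, a=4
  step 22: m=20, q=37, a=1
  step 23: m=17, q=15, a=3
  step 24: m=28, q=4, a=14
  step 25: m=28, q=15, a=3
  step 26: m=17, q=37, a=1
  step 27: m=20, q=12, a=4
  step 28: m=28, q=5, a=11
  step 29: m=27, q=23, a=2
  step 30: m=19, q=21, a=2
  step 31: m=23, q=15, a=3
  step 32: m=22, q=24, a=2
  step 33: m=26, q=7, a=7
  step 34: m=23, q=45, a=1
  step 35: m=22, q=8, a=6
  step 36: m=26, q=21, a=2
  step 37: m=16, q=28, a=1
  step 38: m=12, q=25, a=1
  step 39: m=13, q=27, a=1
  step 40: m=14, q=24, a=1
  step 41: m=10, q=31, a=1
  step 42: m=21, q=13, a=3
  step 43: m=18, q=40, a=1
  step 44: m=22, q=9, a=5
  step 45: m=23, q=35, a=1
  step 46: m=12, q=20, a=2
  step 47: m=28, q=3, a=19
  step 48: m=29, q=1, a=58
a_48 = 2*a_0 = 58, so the period closes here.
sqrt(844) = [29; 19, 2, 1, 5, 1, 3, 1, 1, 1, 1, 1, 2, 6, 1, 7, 2, 3, 2, 2, 11, 4, 1, 3, 14, 3, 1, 4, 11, 2, 2, 3, 2, 7, 1, 6, 2, 1, 1, 1, 1, 1, 3, 1, 5, 1, 2, 19, 58]
Period length = 48

48


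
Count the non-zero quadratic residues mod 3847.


For prime p, the number of non-zero quadratic residues is (p-1)/2.
= (3847-1)/2
= 1923

1923


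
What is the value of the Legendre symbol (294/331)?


p = 331 is prime, so compute (294/331) with the reciprocity algorithm (Jacobi-symbol steps: pull out 2s via (2/n), flip via reciprocity, reduce):
  pull out 2: (2/331) = -1  (since 331 mod 8 = 3)
  reciprocity: (147/331) -> -(331/147)
  reduce: (37/147)
  reciprocity: (37/147) -> +(147/37)
  reduce: (36/37)
  pull out 2: (2/37) = -1  (since 37 mod 8 = 5)
  pull out 2: (2/37) = -1  (since 37 mod 8 = 5)
  reciprocity: (9/37) -> +(37/9)
  reduce: (1/9)
  (1/9) = 1
Product of signs = 1
(294/331) = 1

1


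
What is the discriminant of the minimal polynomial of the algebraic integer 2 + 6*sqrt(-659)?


The element 2 + 6*sqrt(-659) has minimal polynomial:
x^2 - 4*x + 23728
Discriminant = (-4)^2 - 4*(23728)
= 16 - 94912
= -94896

-94896


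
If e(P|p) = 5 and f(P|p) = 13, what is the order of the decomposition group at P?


|D_P| = e * f
= 5 * 13
= 65

65


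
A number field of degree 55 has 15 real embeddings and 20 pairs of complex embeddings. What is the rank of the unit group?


By Dirichlet's unit theorem:
rank = r1 + r2 - 1
= 15 + 20 - 1
= 34

34


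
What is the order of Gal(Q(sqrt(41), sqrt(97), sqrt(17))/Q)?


The 3 square roots of distinct primes are multiplicatively independent over Q,
so [K:Q] = 2^3 and Gal(K/Q) is isomorphic to (Z/2Z)^3.
|Gal| = 2^3 = 8

8


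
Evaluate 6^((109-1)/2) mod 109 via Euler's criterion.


p = 109 is prime and the exponent is (p-1)/2 = 54, so by Euler's criterion 6^54 = (6/109) = +1 or -1 mod 109.
Compute by square-and-multiply:
  54 = 32 + 16 + 4 + 2 (binary 110110)
  Repeated squaring mod 109: 6^1 = 6, 6^2 = 36, 6^4 = 97, 6^8 = 35, 6^16 = 26, 6^32 = 22
  6^54 = 6^32 * 6^16 * 6^4 * 6^2 = 22 * 26 * 97 * 36 mod 109
    22 * 26 = 572 = 27 mod 109
    27 * 97 = 2619 = 3 mod 109
    3 * 36 = 108 = 108 mod 109
  6^54 = 108 mod 109
Result 108 = p - 1 = -1 mod 109: 6 is a quadratic non-residue mod 109. As a residue in [0, p-1] the value is 108.
6^54 mod 109 = 108

108


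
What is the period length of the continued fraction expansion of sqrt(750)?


Run the CF algorithm for sqrt(750).
a_0 = floor(sqrt(750)) = 27; set m_0=0, q_0=1.
Recurrence: m' = q*a - m,  q' = (d - m'^2)/q,  a' = floor((a_0 + m')/q').
  step 1: m=27, q=21, a=2
  step 2: m=15, q=25, a=1
  step 3: m=10, q=26, a=1
  step 4: m=16, q=19, a=2
  step 5: m=22, q=14, a=3
  step 6: m=20, q=25, a=1
  step 7: m=5, q=29, a=1
  step 8: m=24, q=6, a=8
  step 9: m=24, q=29, a=1
  step 10: m=5, q=25, a=1
  step 11: m=20, q=14, a=3
  step 12: m=22, q=19, a=2
  step 13: m=16, q=26, a=1
  step 14: m=10, q=25, a=1
  step 15: m=15, q=21, a=2
  step 16: m=27, q=1, a=54
a_16 = 2*a_0 = 54, so the period closes here.
sqrt(750) = [27; 2, 1, 1, 2, 3, 1, 1, 8, 1, 1, 3, 2, 1, 1, 2, 54]
Period length = 16

16


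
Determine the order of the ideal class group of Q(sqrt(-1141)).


K = Q(sqrt(-1141)). d mod 4 = 3, so D = disc(K) = 4d = -4564
h(K) equals the number of primitive reduced positive-definite forms (a, b, c) = a*x^2 + b*x*y + c*y^2 with b^2 - 4ac = D,
where reduced means |b| <= a <= c, with b >= 0 whenever |b| = a or a = c, and primitive means gcd(a, b, c) = 1.
Reduced forces 3a^2 <= |D| = 4564, so 1 <= a <= 39; b must have the parity of D, and c = (b^2 - D)/(4a) must be an integer >= a.
Enumerate a = 1..39, b in [-a, a]:
  a=1: (1, 0, 1141)  [1]
  a=2: (2, 2, 571)  [1]
  a=3..4: none
  a=5: (5, -4, 229), (5, 4, 229)  [2]
  a=6: none
  a=7: (7, 0, 163)  [1]
  a=8..9: none
  a=10: (10, -6, 115), (10, 6, 115)  [2]
  a=11: (11, -10, 106), (11, 10, 106)  [2]
  a=12: none
  a=13: (13, -8, 89), (13, 8, 89)  [2]
  a=14: (14, 14, 85)  [1]
  a=15..16: none
  a=17: (17, -14, 70), (17, 14, 70)  [2]
  a=18..21: none
  a=22: (22, -10, 53), (22, 10, 53)  [2]
  a=23: (23, -6, 50), (23, 6, 50)  [2]
  a=24: none
  a=25: (25, -6, 46), (25, 6, 46)  [2]
  a=26: (26, -18, 47), (26, 18, 47)  [2]
  a=27..33: none
  a=34: (34, -14, 35), (34, 14, 35)  [2]
  a=35..39: none
Total reduced forms: 1 + 1 + 2 + 1 + 2 + 2 + 2 + 1 + 2 + 2 + 2 + 2 + 2 + 2 = 24
h = 24

24


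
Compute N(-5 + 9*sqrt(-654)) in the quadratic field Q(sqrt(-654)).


N(a + b*sqrt(d)) = a^2 - d*b^2
= (-5)^2 - (-654)*(9)^2
= 25 + 52974
= 52999

52999


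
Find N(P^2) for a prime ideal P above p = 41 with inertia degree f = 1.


N(P^a) = p^(a*f)
= 41^(2*1)
= 41^2
= 1681

1681


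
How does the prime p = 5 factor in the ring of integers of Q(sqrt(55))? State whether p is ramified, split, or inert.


K = Q(sqrt(55)). Since d mod 4 = 3, disc(K) = 220.
Check p | disc: 220 mod 5 = 0.
p divides disc, so p ramifies: (p) = P^2 with e=2, f=1, g=1.
Therefore p is ramified.

ramified


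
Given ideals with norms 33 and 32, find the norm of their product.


N(IJ) = N(I) * N(J)
= 33 * 32
= 1056

1056


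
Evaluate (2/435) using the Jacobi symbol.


Compute (2/435) via quadratic reciprocity:
  pull out 2: (2/435) = -1  (since 435 mod 8 = 3)
  (1/435) = 1
Product of signs = -1

-1


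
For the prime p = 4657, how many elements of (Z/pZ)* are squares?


For prime p, the number of non-zero quadratic residues is (p-1)/2.
= (4657-1)/2
= 2328

2328


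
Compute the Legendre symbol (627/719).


p = 719 is prime, so compute (627/719) with the reciprocity algorithm (Jacobi-symbol steps: pull out 2s via (2/n), flip via reciprocity, reduce):
  reciprocity: (627/719) -> -(719/627)
  reduce: (92/627)
  pull out 2: (2/627) = -1  (since 627 mod 8 = 3)
  pull out 2: (2/627) = -1  (since 627 mod 8 = 3)
  reciprocity: (23/627) -> -(627/23)
  reduce: (6/23)
  pull out 2: (2/23) = +1  (since 23 mod 8 = 7)
  reciprocity: (3/23) -> -(23/3)
  reduce: (2/3)
  pull out 2: (2/3) = -1  (since 3 mod 8 = 3)
  (1/3) = 1
Product of signs = 1
(627/719) = 1

1


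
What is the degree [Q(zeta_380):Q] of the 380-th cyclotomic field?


The degree equals Euler's totient phi(380).
380 = 2^2 * 5 * 19
phi(380) = 144

144


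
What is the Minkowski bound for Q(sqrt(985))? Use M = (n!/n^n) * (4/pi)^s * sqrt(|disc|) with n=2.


d = 985, d mod 4 = 1, so disc(K) = d = 985; |disc(K)| = 985
Real quadratic field, so n = 2, s = r2 = 0, r1 = 2
M = (n!/n^n) * (4/pi)^s * sqrt(|disc(K)|) = (2!/2^2) * (4/pi)^0 * sqrt(985)
= 0.5 * 1.000000 * 31.384710
= 15.6924

15.6924


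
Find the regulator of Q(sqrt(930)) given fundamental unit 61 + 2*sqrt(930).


epsilon = 61 + 2*sqrt(930)
= 121.9918
R = ln(121.9918)
= 4.8040

4.8040


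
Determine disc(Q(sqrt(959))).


For K = Q(sqrt(d)) with d squarefree: disc(K) = d if d = 1 mod 4, and disc(K) = 4d if d = 2 or 3 mod 4.
Here d = 959, and d mod 4 = 3.
d = 3 mod 4, not 1 (O_K = Z[sqrt(d)]), so disc(K) = 4d = 4 * (959) = 3836

3836


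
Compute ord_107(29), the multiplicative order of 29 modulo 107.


We want ord_107(29), the smallest k >= 1 with 29^k = 1 mod 107.
n = 107 = 107, phi(107) = 106; the order divides phi(n).
Divisors of 106: 1, 2, 53, 106
Repeated squaring mod 107: 29^1 = 29, 29^2 = 92, 29^4 = 11, 29^8 = 14, 29^16 = 89, 29^32 = 3, 29^64 = 9
Test divisors in increasing order:
  k=1: 29^1 = 29 mod 107
  k=2: 29^2 = 92 mod 107
  k=53: 29^53 = 3 * 89 * 11 * 29 = 1 mod 107  <- first divisor giving 1
Order = 53

53


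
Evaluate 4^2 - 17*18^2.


x^2 - d*y^2
= 4^2 - 17*18^2
= 16 - 5508
= -5492

-5492


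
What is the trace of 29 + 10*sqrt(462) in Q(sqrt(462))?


Tr(a + b*sqrt(d)) = (a + b*sqrt(d)) + (a - b*sqrt(d)) = 2a
= 2 * (29)
= 58

58


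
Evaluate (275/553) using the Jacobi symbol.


Compute (275/553) via quadratic reciprocity:
  reciprocity: (275/553) -> +(553/275)
  reduce: (3/275)
  reciprocity: (3/275) -> -(275/3)
  reduce: (2/3)
  pull out 2: (2/3) = -1  (since 3 mod 8 = 3)
  (1/3) = 1
Product of signs = 1

1


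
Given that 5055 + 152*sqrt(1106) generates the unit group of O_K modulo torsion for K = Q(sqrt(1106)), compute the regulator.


epsilon = 5055 + 152*sqrt(1106)
= 10109.9999
R = ln(10109.9999)
= 9.2213

9.2213


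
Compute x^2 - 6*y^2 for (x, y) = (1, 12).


x^2 - d*y^2
= 1^2 - 6*12^2
= 1 - 864
= -863

-863


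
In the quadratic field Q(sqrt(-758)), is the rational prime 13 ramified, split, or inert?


K = Q(sqrt(-758)). Since d mod 4 = 2, disc(K) = -3032.
Check p | disc: -3032 mod 13 = 10.
p does not divide disc. Compute Legendre symbol (d/p):
9^((13-1)/2) mod 13 = 1
(d/p) = 1, so p splits: (p) = P*P' with e=1, f=1, g=2.
Therefore p is split.

split


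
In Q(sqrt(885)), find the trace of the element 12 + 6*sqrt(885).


Tr(a + b*sqrt(d)) = (a + b*sqrt(d)) + (a - b*sqrt(d)) = 2a
= 2 * (12)
= 24

24


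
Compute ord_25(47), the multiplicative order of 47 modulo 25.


We want ord_25(47), the smallest k >= 1 with 47^k = 1 mod 25.
n = 25 = 5^2, phi(25) = 20; the order divides phi(n).
Divisors of 20: 1, 2, 4, 5, 10, 20
Repeated squaring mod 25: 47^1 = 22, 47^2 = 9, 47^4 = 6, 47^8 = 11, 47^16 = 21
Test divisors in increasing order:
  k=1: 47^1 = 22 mod 25
  k=2: 47^2 = 9 mod 25
  k=4: 47^4 = 6 mod 25
  k=5: 47^5 = 6 * 22 = 7 mod 25
  k=10: 47^10 = 11 * 9 = 24 mod 25
  k=20: 47^20 = 21 * 6 = 1 mod 25  <- first divisor giving 1
Order = 20

20


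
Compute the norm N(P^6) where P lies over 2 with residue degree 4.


N(P^a) = p^(a*f)
= 2^(6*4)
= 2^24
= 16777216

16777216


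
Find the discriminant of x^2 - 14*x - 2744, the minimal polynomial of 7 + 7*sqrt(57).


The element 7 + 7*sqrt(57) has minimal polynomial:
x^2 - 14*x - 2744
Discriminant = (-14)^2 - 4*(-2744)
= 196 + 10976
= 11172

11172


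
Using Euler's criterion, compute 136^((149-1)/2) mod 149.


p = 149 is prime and the exponent is (p-1)/2 = 74, so by Euler's criterion 136^74 = (136/149) = +1 or -1 mod 149.
Compute by square-and-multiply:
  74 = 64 + 8 + 2 (binary 1001010)
  Repeated squaring mod 149: 136^1 = 136, 136^2 = 20, 136^4 = 102, 136^8 = 123, 136^16 = 80, 136^32 = 142, 136^64 = 49
  136^74 = 136^64 * 136^8 * 136^2 = 49 * 123 * 20 mod 149
    49 * 123 = 6027 = 67 mod 149
    67 * 20 = 1340 = 148 mod 149
  136^74 = 148 mod 149
Result 148 = p - 1 = -1 mod 149: 136 is a quadratic non-residue mod 149. As a residue in [0, p-1] the value is 148.
136^74 mod 149 = 148

148


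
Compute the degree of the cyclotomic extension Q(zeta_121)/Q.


The degree equals Euler's totient phi(121).
121 = 11^2
phi(121) = 110

110


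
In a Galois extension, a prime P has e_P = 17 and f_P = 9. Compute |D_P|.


|D_P| = e * f
= 17 * 9
= 153

153


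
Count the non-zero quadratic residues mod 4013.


For prime p, the number of non-zero quadratic residues is (p-1)/2.
= (4013-1)/2
= 2006

2006


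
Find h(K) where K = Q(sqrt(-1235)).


K = Q(sqrt(-1235)). d mod 4 = 1, so D = disc(K) = d = -1235
h(K) equals the number of primitive reduced positive-definite forms (a, b, c) = a*x^2 + b*x*y + c*y^2 with b^2 - 4ac = D,
where reduced means |b| <= a <= c, with b >= 0 whenever |b| = a or a = c, and primitive means gcd(a, b, c) = 1.
Reduced forces 3a^2 <= |D| = 1235, so 1 <= a <= 20; b must have the parity of D, and c = (b^2 - D)/(4a) must be an integer >= a.
Enumerate a = 1..20, b in [-a, a]:
  a=1: (1, 1, 309)  [1]
  a=2: none
  a=3: (3, -1, 103), (3, 1, 103)  [2]
  a=4: none
  a=5: (5, 5, 63)  [1]
  a=6: none
  a=7: (7, -5, 45), (7, 5, 45)  [2]
  a=8: none
  a=9: (9, -5, 35), (9, 5, 35)  [2]
  a=10..12: none
  a=13: (13, 13, 27)  [1]
  a=14: none
  a=15: (15, -5, 21), (15, 5, 21)  [2]
  a=16..18: none
  a=19: (19, 19, 21)  [1]
  a=20: none
Total reduced forms: 1 + 2 + 1 + 2 + 2 + 1 + 2 + 1 = 12
h = 12

12


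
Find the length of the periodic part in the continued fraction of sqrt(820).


Run the CF algorithm for sqrt(820).
a_0 = floor(sqrt(820)) = 28; set m_0=0, q_0=1.
Recurrence: m' = q*a - m,  q' = (d - m'^2)/q,  a' = floor((a_0 + m')/q').
  step 1: m=28, q=36, a=1
  step 2: m=8, q=21, a=1
  step 3: m=13, q=31, a=1
  step 4: m=18, q=16, a=2
  step 5: m=14, q=39, a=1
  step 6: m=25, q=5, a=10
  step 7: m=25, q=39, a=1
  step 8: m=14, q=16, a=2
  step 9: m=18, q=31, a=1
  step 10: m=13, q=21, a=1
  step 11: m=8, q=36, a=1
  step 12: m=28, q=1, a=56
a_12 = 2*a_0 = 56, so the period closes here.
sqrt(820) = [28; 1, 1, 1, 2, 1, 10, 1, 2, 1, 1, 1, 56]
Period length = 12

12


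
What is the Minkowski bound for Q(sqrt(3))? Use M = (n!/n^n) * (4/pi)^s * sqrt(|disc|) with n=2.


d = 3, d mod 4 = 3, so disc(K) = 4d = 12; |disc(K)| = 12
Real quadratic field, so n = 2, s = r2 = 0, r1 = 2
M = (n!/n^n) * (4/pi)^s * sqrt(|disc(K)|) = (2!/2^2) * (4/pi)^0 * sqrt(12)
= 0.5 * 1.000000 * 3.464102
= 1.7321

1.7321


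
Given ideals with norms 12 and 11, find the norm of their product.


N(IJ) = N(I) * N(J)
= 12 * 11
= 132

132


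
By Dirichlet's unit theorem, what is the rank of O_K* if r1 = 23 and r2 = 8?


By Dirichlet's unit theorem:
rank = r1 + r2 - 1
= 23 + 8 - 1
= 30

30


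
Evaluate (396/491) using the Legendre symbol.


p = 491 is prime, so compute (396/491) with the reciprocity algorithm (Jacobi-symbol steps: pull out 2s via (2/n), flip via reciprocity, reduce):
  pull out 2: (2/491) = -1  (since 491 mod 8 = 3)
  pull out 2: (2/491) = -1  (since 491 mod 8 = 3)
  reciprocity: (99/491) -> -(491/99)
  reduce: (95/99)
  reciprocity: (95/99) -> -(99/95)
  reduce: (4/95)
  pull out 2: (2/95) = +1  (since 95 mod 8 = 7)
  pull out 2: (2/95) = +1  (since 95 mod 8 = 7)
  (1/95) = 1
Product of signs = 1
(396/491) = 1

1


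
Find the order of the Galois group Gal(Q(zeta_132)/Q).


|Gal(Q(zeta_132)/Q)| = phi(132)
= 40

40


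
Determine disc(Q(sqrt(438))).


For K = Q(sqrt(d)) with d squarefree: disc(K) = d if d = 1 mod 4, and disc(K) = 4d if d = 2 or 3 mod 4.
Here d = 438, and d mod 4 = 2.
d = 2 mod 4, not 1 (O_K = Z[sqrt(d)]), so disc(K) = 4d = 4 * (438) = 1752

1752


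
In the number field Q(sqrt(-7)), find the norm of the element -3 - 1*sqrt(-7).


N(a + b*sqrt(d)) = a^2 - d*b^2
= (-3)^2 - (-7)*(-1)^2
= 9 + 7
= 16

16


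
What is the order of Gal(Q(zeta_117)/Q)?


|Gal(Q(zeta_117)/Q)| = phi(117)
= 72

72


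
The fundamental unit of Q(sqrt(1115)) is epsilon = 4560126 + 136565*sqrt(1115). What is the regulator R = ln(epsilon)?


epsilon = 4560126 + 136565*sqrt(1115)
= 9.1203e+06
R = ln(9.1203e+06)
= 16.0260

16.0260


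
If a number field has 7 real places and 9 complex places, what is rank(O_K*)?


By Dirichlet's unit theorem:
rank = r1 + r2 - 1
= 7 + 9 - 1
= 15

15


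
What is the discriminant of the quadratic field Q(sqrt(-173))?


For K = Q(sqrt(d)) with d squarefree: disc(K) = d if d = 1 mod 4, and disc(K) = 4d if d = 2 or 3 mod 4.
Here d = -173, and d mod 4 = 3.
d = 3 mod 4, not 1 (O_K = Z[sqrt(d)]), so disc(K) = 4d = 4 * (-173) = -692

-692


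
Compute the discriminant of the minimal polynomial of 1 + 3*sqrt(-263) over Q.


The element 1 + 3*sqrt(-263) has minimal polynomial:
x^2 - 2*x + 2368
Discriminant = (-2)^2 - 4*(2368)
= 4 - 9472
= -9468

-9468


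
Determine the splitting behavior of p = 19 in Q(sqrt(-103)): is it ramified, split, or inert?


K = Q(sqrt(-103)). Since d mod 4 = 1, disc(K) = -103.
Check p | disc: -103 mod 19 = 11.
p does not divide disc. Compute Legendre symbol (d/p):
11^((19-1)/2) mod 19 = 1
(d/p) = 1, so p splits: (p) = P*P' with e=1, f=1, g=2.
Therefore p is split.

split


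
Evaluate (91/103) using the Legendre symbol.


p = 103 is prime, so compute (91/103) with the reciprocity algorithm (Jacobi-symbol steps: pull out 2s via (2/n), flip via reciprocity, reduce):
  reciprocity: (91/103) -> -(103/91)
  reduce: (12/91)
  pull out 2: (2/91) = -1  (since 91 mod 8 = 3)
  pull out 2: (2/91) = -1  (since 91 mod 8 = 3)
  reciprocity: (3/91) -> -(91/3)
  reduce: (1/3)
  (1/3) = 1
Product of signs = 1
(91/103) = 1

1


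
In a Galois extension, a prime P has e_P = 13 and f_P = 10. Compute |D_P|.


|D_P| = e * f
= 13 * 10
= 130

130


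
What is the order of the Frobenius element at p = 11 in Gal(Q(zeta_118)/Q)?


The Frobenius at p in Gal(Q(zeta_n)/Q) = (Z/nZ)* is the class of p, so its order is ord_118(11), the smallest k >= 1 with 11^k = 1 mod 118.
n = 118 = 2 * 59, phi(118) = 58; the order divides phi(n).
Divisors of 58: 1, 2, 29, 58
Repeated squaring mod 118: 11^1 = 11, 11^2 = 3, 11^4 = 9, 11^8 = 81, 11^16 = 71, 11^32 = 85
Test divisors in increasing order:
  k=1: 11^1 = 11 mod 118
  k=2: 11^2 = 3 mod 118
  k=29: 11^29 = 71 * 81 * 9 * 11 = 117 mod 118
  k=58: 11^58 = 85 * 71 * 81 * 3 = 1 mod 118  <- first divisor giving 1
Order = 58

58


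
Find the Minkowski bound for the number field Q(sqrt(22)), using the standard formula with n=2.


d = 22, d mod 4 = 2, so disc(K) = 4d = 88; |disc(K)| = 88
Real quadratic field, so n = 2, s = r2 = 0, r1 = 2
M = (n!/n^n) * (4/pi)^s * sqrt(|disc(K)|) = (2!/2^2) * (4/pi)^0 * sqrt(88)
= 0.5 * 1.000000 * 9.380832
= 4.6904

4.6904


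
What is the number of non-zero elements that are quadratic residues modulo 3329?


For prime p, the number of non-zero quadratic residues is (p-1)/2.
= (3329-1)/2
= 1664

1664


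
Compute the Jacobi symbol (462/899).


Compute (462/899) via quadratic reciprocity:
  pull out 2: (2/899) = -1  (since 899 mod 8 = 3)
  reciprocity: (231/899) -> -(899/231)
  reduce: (206/231)
  pull out 2: (2/231) = +1  (since 231 mod 8 = 7)
  reciprocity: (103/231) -> -(231/103)
  reduce: (25/103)
  reciprocity: (25/103) -> +(103/25)
  reduce: (3/25)
  reciprocity: (3/25) -> +(25/3)
  reduce: (1/3)
  (1/3) = 1
Product of signs = -1

-1


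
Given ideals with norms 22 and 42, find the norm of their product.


N(IJ) = N(I) * N(J)
= 22 * 42
= 924

924


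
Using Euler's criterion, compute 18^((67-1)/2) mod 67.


p = 67 is prime and the exponent is (p-1)/2 = 33, so by Euler's criterion 18^33 = (18/67) = +1 or -1 mod 67.
Compute by square-and-multiply:
  33 = 32 + 1 (binary 100001)
  Repeated squaring mod 67: 18^1 = 18, 18^2 = 56, 18^4 = 54, 18^8 = 35, 18^16 = 19, 18^32 = 26
  18^33 = 18^32 * 18^1 = 26 * 18 mod 67
    26 * 18 = 468 = 66 mod 67
  18^33 = 66 mod 67
Result 66 = p - 1 = -1 mod 67: 18 is a quadratic non-residue mod 67. As a residue in [0, p-1] the value is 66.
18^33 mod 67 = 66

66


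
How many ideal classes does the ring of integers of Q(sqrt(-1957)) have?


K = Q(sqrt(-1957)). d mod 4 = 3, so D = disc(K) = 4d = -7828
h(K) equals the number of primitive reduced positive-definite forms (a, b, c) = a*x^2 + b*x*y + c*y^2 with b^2 - 4ac = D,
where reduced means |b| <= a <= c, with b >= 0 whenever |b| = a or a = c, and primitive means gcd(a, b, c) = 1.
Reduced forces 3a^2 <= |D| = 7828, so 1 <= a <= 51; b must have the parity of D, and c = (b^2 - D)/(4a) must be an integer >= a.
Enumerate a = 1..51, b in [-a, a]:
  a=1: (1, 0, 1957)  [1]
  a=2: (2, 2, 979)  [1]
  a=3..10: none
  a=11: (11, -2, 178), (11, 2, 178)  [2]
  a=12..16: none
  a=17: (17, -14, 118), (17, 14, 118)  [2]
  a=18: none
  a=19: (19, 0, 103)  [1]
  a=20..21: none
  a=22: (22, -2, 89), (22, 2, 89)  [2]
  a=23..33: none
  a=34: (34, -14, 59), (34, 14, 59)  [2]
  a=35..36: none
  a=37: (37, -4, 53), (37, 4, 53)  [2]
  a=38: (38, 38, 61)  [1]
  a=39..42: none
  a=43: (43, -16, 47), (43, 16, 47)  [2]
  a=44..51: none
Total reduced forms: 1 + 1 + 2 + 2 + 1 + 2 + 2 + 2 + 1 + 2 = 16
h = 16

16


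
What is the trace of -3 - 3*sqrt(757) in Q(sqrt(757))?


Tr(a + b*sqrt(d)) = (a + b*sqrt(d)) + (a - b*sqrt(d)) = 2a
= 2 * (-3)
= -6

-6
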